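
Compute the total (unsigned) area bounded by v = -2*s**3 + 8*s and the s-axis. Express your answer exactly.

The curve meets the s-axis where -2*s**3 + 8*s = 0, i.e. -2*s*(s - 2)*(s + 2) = 0, at s = -2, 0, 2.
On [-2, 0] the curve lies below the axis; ∫[-2,0] (-2*s**3 + 8*s) ds = -8, giving area 8.
On [0, 2] the curve lies above the axis; ∫[0,2] (-2*s**3 + 8*s) ds = 8, giving area 8.
Total area = 8 + 8 = 16.

16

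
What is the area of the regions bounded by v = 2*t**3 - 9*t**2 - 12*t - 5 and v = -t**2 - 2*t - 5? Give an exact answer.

Set the curves equal: 2*t**3 - 9*t**2 - 12*t - 5 = -t**2 - 2*t - 5, so 2*t**3 - 8*t**2 - 10*t = 0, which factors as 2*t*(t - 5)*(t + 1) = 0. The curves meet at t = -1, 0, 5.
On [-1, 0], v = 2*t**3 - 9*t**2 - 12*t - 5 is on top; that piece has area ∫[-1,0] (2*t**3 - 8*t**2 - 10*t) dt = 11/6.
On [0, 5], v = -t**2 - 2*t - 5 is on top; that piece has area ∫[0,5] (-(2*t**3 - 8*t**2 - 10*t)) dt = 875/6.
Total enclosed area = 11/6 + 875/6 = 443/3.

443/3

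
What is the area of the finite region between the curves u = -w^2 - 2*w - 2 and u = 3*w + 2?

Both boundary curves give u as a function of w, so integrate with respect to w. Setting them equal: -w^2 - 5*w - 4 = 0, i.e. -(w + 1)*(w + 4) = 0, so they meet at w = -4, -1.
For w in [-4, -1], u = -w^2 - 2*w - 2 is on the right; area = ∫[-4,-1] (-w^2 - 5*w - 4) dw = 9/2.

9/2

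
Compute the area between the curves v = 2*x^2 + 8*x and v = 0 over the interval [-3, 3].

72

The difference (2*x^2 + 8*x) - (0) = 2*x^2 + 8*x changes sign at x = 0 inside [-3, 3], so split the integral there.
∫[-3,0] (2*x^2 + 8*x) dx = -18; the area of that piece is 18.
∫[0,3] (2*x^2 + 8*x) dx = 54.
Total area = 18 + 54 = 72.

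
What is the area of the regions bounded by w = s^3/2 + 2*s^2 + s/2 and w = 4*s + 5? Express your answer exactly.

937/24

Set the curves equal: s^3/2 + 2*s^2 + s/2 = 4*s + 5, so s^3/2 + 2*s^2 - 7*s/2 - 5 = 0, which factors as (s - 2)*(s + 1)*(s + 5)/2 = 0. The curves meet at s = -5, -1, 2.
On [-5, -1], w = s^3/2 + 2*s^2 + s/2 is on top; that piece has area ∫[-5,-1] (s^3/2 + 2*s^2 - 7*s/2 - 5) ds = 80/3.
On [-1, 2], w = 4*s + 5 is on top; that piece has area ∫[-1,2] (-(s^3/2 + 2*s^2 - 7*s/2 - 5)) ds = 99/8.
Total enclosed area = 80/3 + 99/8 = 937/24.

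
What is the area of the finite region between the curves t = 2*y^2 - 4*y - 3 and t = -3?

8/3

Both boundary curves give t as a function of y, so integrate with respect to y. Setting them equal: 2*y^2 - 4*y = 0, i.e. 2*y*(y - 2) = 0, so they meet at y = 0, 2.
For y in [0, 2], t = 2*y^2 - 4*y - 3 is on the left; area = ∫[0,2] (-(2*y^2 - 4*y)) dy = 8/3.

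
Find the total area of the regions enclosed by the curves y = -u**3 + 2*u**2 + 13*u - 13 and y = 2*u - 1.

Set the curves equal: -u**3 + 2*u**2 + 13*u - 13 = 2*u - 1, so -u**3 + 2*u**2 + 11*u - 12 = 0, which factors as -(u - 4)*(u - 1)*(u + 3) = 0. The curves meet at u = -3, 1, 4.
On [-3, 1], y = 2*u - 1 is on top; that piece has area ∫[-3,1] (-(-u**3 + 2*u**2 + 11*u - 12)) du = 160/3.
On [1, 4], y = -u**3 + 2*u**2 + 13*u - 13 is on top; that piece has area ∫[1,4] (-u**3 + 2*u**2 + 11*u - 12) du = 99/4.
Total enclosed area = 160/3 + 99/4 = 937/12.

937/12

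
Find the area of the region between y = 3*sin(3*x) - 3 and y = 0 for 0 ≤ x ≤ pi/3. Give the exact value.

On [0, pi/3], (3*sin(3*x) - 3) - (0) = 3*sin(3*x) - 3 is ≤ 0 throughout, so the area is a single integral of |3*sin(3*x) - 3|.
∫[0,pi/3] (3*sin(3*x) - 3) dx = 2 - pi; the area of that piece is -2 + pi.

-2 + pi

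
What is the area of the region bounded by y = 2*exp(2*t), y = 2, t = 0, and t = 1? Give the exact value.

-3 + exp(2)

On [0, 1], (2*exp(2*t)) - (2) = 2*exp(2*t) - 2 is ≥ 0 throughout, so the area is a single integral of |2*exp(2*t) - 2|.
∫[0,1] (2*exp(2*t) - 2) dt = -3 + exp(2).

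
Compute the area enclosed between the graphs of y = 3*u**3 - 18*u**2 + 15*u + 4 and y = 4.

Set the curves equal: 3*u**3 - 18*u**2 + 15*u + 4 = 4, so 3*u**3 - 18*u**2 + 15*u = 0, which factors as 3*u*(u - 5)*(u - 1) = 0. The curves meet at u = 0, 1, 5.
On [0, 1], y = 3*u**3 - 18*u**2 + 15*u + 4 is on top; that piece has area ∫[0,1] (3*u**3 - 18*u**2 + 15*u) du = 9/4.
On [1, 5], y = 4 is on top; that piece has area ∫[1,5] (-(3*u**3 - 18*u**2 + 15*u)) du = 96.
Total enclosed area = 9/4 + 96 = 393/4.

393/4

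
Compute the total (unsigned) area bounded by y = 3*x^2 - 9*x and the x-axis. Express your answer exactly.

The curve meets the x-axis where 3*x^2 - 9*x = 0, i.e. 3*x*(x - 3) = 0, at x = 0, 3.
On [0, 3] the curve lies below the axis; ∫[0,3] (3*x^2 - 9*x) dx = -27/2, giving area 27/2.

27/2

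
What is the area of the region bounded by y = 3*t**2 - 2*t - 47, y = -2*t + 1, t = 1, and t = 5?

The difference (3*t**2 - 2*t - 47) - (-2*t + 1) = 3*t**2 - 48 changes sign at t = 4 inside [1, 5], so split the integral there.
∫[1,4] (3*t**2 - 48) dt = -81; the area of that piece is 81.
∫[4,5] (3*t**2 - 48) dt = 13.
Total area = 81 + 13 = 94.

94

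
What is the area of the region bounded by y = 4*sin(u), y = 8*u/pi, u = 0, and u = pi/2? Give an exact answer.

4 - pi

On [0, pi/2], (4*sin(u)) - (8*u/pi) = -8*u/pi + 4*sin(u) is ≥ 0 throughout, so the area is a single integral of |-8*u/pi + 4*sin(u)|.
∫[0,pi/2] (-8*u/pi + 4*sin(u)) du = 4 - pi.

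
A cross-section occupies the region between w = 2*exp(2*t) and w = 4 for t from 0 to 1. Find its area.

-7 + 4*log(2) + exp(2)

The difference (2*exp(2*t)) - (4) = 2*exp(2*t) - 4 changes sign at t = log(2)/2 inside [0, 1], so split the integral there.
∫[0,log(2)/2] (2*exp(2*t) - 4) dt = 1 - log(4); the area of that piece is -1 + log(4).
∫[log(2)/2,1] (2*exp(2*t) - 4) dt = -6 + 2*log(2) + exp(2).
Total area = (-1 + log(4)) + (-6 + 2*log(2) + exp(2)) = -7 + 4*log(2) + exp(2).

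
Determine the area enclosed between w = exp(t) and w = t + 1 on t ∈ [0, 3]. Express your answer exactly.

On [0, 3], (exp(t)) - (t + 1) = -t + exp(t) - 1 is ≥ 0 throughout, so the area is a single integral of |-t + exp(t) - 1|.
∫[0,3] (-t + exp(t) - 1) dt = -17/2 + exp(3).

-17/2 + exp(3)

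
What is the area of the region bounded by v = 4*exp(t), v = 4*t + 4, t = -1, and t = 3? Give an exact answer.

On [-1, 3], (4*exp(t)) - (4*t + 4) = -4*t + 4*exp(t) - 4 is ≥ 0 throughout, so the area is a single integral of |-4*t + 4*exp(t) - 4|.
∫[-1,3] (-4*t + 4*exp(t) - 4) dt = -32 - 4*exp(-1) + 4*exp(3).

-32 - 4*exp(-1) + 4*exp(3)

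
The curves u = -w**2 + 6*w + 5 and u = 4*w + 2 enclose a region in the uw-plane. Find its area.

Both boundary curves give u as a function of w, so integrate with respect to w. Setting them equal: -w**2 + 2*w + 3 = 0, i.e. -(w - 3)*(w + 1) = 0, so they meet at w = -1, 3.
For w in [-1, 3], u = -w**2 + 6*w + 5 is on the right; area = ∫[-1,3] (-w**2 + 2*w + 3) dw = 32/3.

32/3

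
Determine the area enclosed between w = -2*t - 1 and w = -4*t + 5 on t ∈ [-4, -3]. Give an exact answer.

13

On [-4, -3], (-2*t - 1) - (-4*t + 5) = 2*t - 6 is ≤ 0 throughout, so the area is a single integral of |2*t - 6|.
∫[-4,-3] (2*t - 6) dt = -13; the area of that piece is 13.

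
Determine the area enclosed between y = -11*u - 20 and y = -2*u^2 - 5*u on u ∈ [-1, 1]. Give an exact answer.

On [-1, 1], (-11*u - 20) - (-2*u^2 - 5*u) = 2*u^2 - 6*u - 20 is ≤ 0 throughout, so the area is a single integral of |2*u^2 - 6*u - 20|.
∫[-1,1] (2*u^2 - 6*u - 20) du = -116/3; the area of that piece is 116/3.

116/3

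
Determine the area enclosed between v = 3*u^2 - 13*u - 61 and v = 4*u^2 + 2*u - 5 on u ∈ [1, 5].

1336/3

On [1, 5], (3*u^2 - 13*u - 61) - (4*u^2 + 2*u - 5) = -u^2 - 15*u - 56 is ≤ 0 throughout, so the area is a single integral of |-u^2 - 15*u - 56|.
∫[1,5] (-u^2 - 15*u - 56) du = -1336/3; the area of that piece is 1336/3.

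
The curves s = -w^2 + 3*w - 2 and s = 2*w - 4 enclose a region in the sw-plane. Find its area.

Both boundary curves give s as a function of w, so integrate with respect to w. Setting them equal: -w^2 + w + 2 = 0, i.e. -(w - 2)*(w + 1) = 0, so they meet at w = -1, 2.
For w in [-1, 2], s = -w^2 + 3*w - 2 is on the right; area = ∫[-1,2] (-w^2 + w + 2) dw = 9/2.

9/2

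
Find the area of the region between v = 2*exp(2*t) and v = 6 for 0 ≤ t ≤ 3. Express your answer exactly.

The difference (2*exp(2*t)) - (6) = 2*exp(2*t) - 6 changes sign at t = log(3)/2 inside [0, 3], so split the integral there.
∫[0,log(3)/2] (2*exp(2*t) - 6) dt = 2 - log(27); the area of that piece is -2 + log(27).
∫[log(3)/2,3] (2*exp(2*t) - 6) dt = -21 + 3*log(3) + exp(6).
Total area = (-2 + log(27)) + (-21 + 3*log(3) + exp(6)) = -23 + 6*log(3) + exp(6).

-23 + 6*log(3) + exp(6)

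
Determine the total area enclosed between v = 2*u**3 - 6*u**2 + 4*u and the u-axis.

1

The curve meets the u-axis where 2*u**3 - 6*u**2 + 4*u = 0, i.e. 2*u*(u - 2)*(u - 1) = 0, at u = 0, 1, 2.
On [0, 1] the curve lies above the axis; ∫[0,1] (2*u**3 - 6*u**2 + 4*u) du = 1/2, giving area 1/2.
On [1, 2] the curve lies below the axis; ∫[1,2] (2*u**3 - 6*u**2 + 4*u) du = -1/2, giving area 1/2.
Total area = 1/2 + 1/2 = 1.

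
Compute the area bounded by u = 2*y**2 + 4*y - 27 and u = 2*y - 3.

Both boundary curves give u as a function of y, so integrate with respect to y. Setting them equal: 2*y**2 + 2*y - 24 = 0, i.e. 2*(y - 3)*(y + 4) = 0, so they meet at y = -4, 3.
For y in [-4, 3], u = 2*y**2 + 4*y - 27 is on the left; area = ∫[-4,3] (-(2*y**2 + 2*y - 24)) dy = 343/3.

343/3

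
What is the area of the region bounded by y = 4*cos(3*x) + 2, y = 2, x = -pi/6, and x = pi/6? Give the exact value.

On [-pi/6, pi/6], (4*cos(3*x) + 2) - (2) = 4*cos(3*x) is ≥ 0 throughout, so the area is a single integral of |4*cos(3*x)|.
∫[-pi/6,pi/6] (4*cos(3*x)) dx = 8/3.

8/3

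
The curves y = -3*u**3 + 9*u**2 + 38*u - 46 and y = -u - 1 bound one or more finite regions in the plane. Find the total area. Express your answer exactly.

384

Set the curves equal: -3*u**3 + 9*u**2 + 38*u - 46 = -u - 1, so -3*u**3 + 9*u**2 + 39*u - 45 = 0, which factors as -3*(u - 5)*(u - 1)*(u + 3) = 0. The curves meet at u = -3, 1, 5.
On [-3, 1], y = -u - 1 is on top; that piece has area ∫[-3,1] (-(-3*u**3 + 9*u**2 + 39*u - 45)) du = 192.
On [1, 5], y = -3*u**3 + 9*u**2 + 38*u - 46 is on top; that piece has area ∫[1,5] (-3*u**3 + 9*u**2 + 39*u - 45) du = 192.
Total enclosed area = 192 + 192 = 384.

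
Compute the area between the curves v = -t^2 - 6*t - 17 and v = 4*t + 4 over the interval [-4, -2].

4

The difference (-t^2 - 6*t - 17) - (4*t + 4) = -t^2 - 10*t - 21 changes sign at t = -3 inside [-4, -2], so split the integral there.
∫[-4,-3] (-t^2 - 10*t - 21) dt = 5/3.
∫[-3,-2] (-t^2 - 10*t - 21) dt = -7/3; the area of that piece is 7/3.
Total area = 5/3 + 7/3 = 4.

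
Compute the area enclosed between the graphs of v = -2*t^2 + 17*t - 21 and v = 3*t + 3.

1/3

Set the curves equal: -2*t^2 + 17*t - 21 = 3*t + 3, so -2*t^2 + 14*t - 24 = 0, which factors as -2*(t - 4)*(t - 3) = 0. The curves meet at t = 3, 4.
On [3, 4], v = -2*t^2 + 17*t - 21 is on top; that piece has area ∫[3,4] (-2*t^2 + 14*t - 24) dt = 1/3.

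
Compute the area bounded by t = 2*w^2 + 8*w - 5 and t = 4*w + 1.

64/3

Both boundary curves give t as a function of w, so integrate with respect to w. Setting them equal: 2*w^2 + 4*w - 6 = 0, i.e. 2*(w - 1)*(w + 3) = 0, so they meet at w = -3, 1.
For w in [-3, 1], t = 2*w^2 + 8*w - 5 is on the left; area = ∫[-3,1] (-(2*w^2 + 4*w - 6)) dw = 64/3.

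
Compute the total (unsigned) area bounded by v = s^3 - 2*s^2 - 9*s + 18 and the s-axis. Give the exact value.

The curve meets the s-axis where s^3 - 2*s^2 - 9*s + 18 = 0, i.e. (s - 3)*(s - 2)*(s + 3) = 0, at s = -3, 2, 3.
On [-3, 2] the curve lies above the axis; ∫[-3,2] (s^3 - 2*s^2 - 9*s + 18) ds = 875/12, giving area 875/12.
On [2, 3] the curve lies below the axis; ∫[2,3] (s^3 - 2*s^2 - 9*s + 18) ds = -11/12, giving area 11/12.
Total area = 875/12 + 11/12 = 443/6.

443/6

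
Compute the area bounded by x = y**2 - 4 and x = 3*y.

Both boundary curves give x as a function of y, so integrate with respect to y. Setting them equal: y**2 - 3*y - 4 = 0, i.e. (y - 4)*(y + 1) = 0, so they meet at y = -1, 4.
For y in [-1, 4], x = y**2 - 4 is on the left; area = ∫[-1,4] (-(y**2 - 3*y - 4)) dy = 125/6.

125/6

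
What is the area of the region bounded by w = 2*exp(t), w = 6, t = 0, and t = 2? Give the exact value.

The difference (2*exp(t)) - (6) = 2*exp(t) - 6 changes sign at t = log(3) inside [0, 2], so split the integral there.
∫[0,log(3)] (2*exp(t) - 6) dt = 4 - log(729); the area of that piece is -4 + log(729).
∫[log(3),2] (2*exp(t) - 6) dt = -18 + 6*log(3) + 2*exp(2).
Total area = (-4 + log(729)) + (-18 + 6*log(3) + 2*exp(2)) = -22 + 12*log(3) + 2*exp(2).

-22 + 12*log(3) + 2*exp(2)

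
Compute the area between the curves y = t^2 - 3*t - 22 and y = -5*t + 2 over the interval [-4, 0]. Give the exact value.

272/3

On [-4, 0], (t^2 - 3*t - 22) - (-5*t + 2) = t^2 + 2*t - 24 is ≤ 0 throughout, so the area is a single integral of |t^2 + 2*t - 24|.
∫[-4,0] (t^2 + 2*t - 24) dt = -272/3; the area of that piece is 272/3.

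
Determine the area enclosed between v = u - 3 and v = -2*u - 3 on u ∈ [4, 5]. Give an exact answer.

On [4, 5], (u - 3) - (-2*u - 3) = 3*u is ≥ 0 throughout, so the area is a single integral of |3*u|.
∫[4,5] (3*u) du = 27/2.

27/2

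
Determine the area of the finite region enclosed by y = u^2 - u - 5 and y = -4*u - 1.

125/6

Set the curves equal: u^2 - u - 5 = -4*u - 1, so u^2 + 3*u - 4 = 0, which factors as (u - 1)*(u + 4) = 0. The curves meet at u = -4, 1.
On [-4, 1], y = -4*u - 1 is on top; that piece has area ∫[-4,1] (-(u^2 + 3*u - 4)) du = 125/6.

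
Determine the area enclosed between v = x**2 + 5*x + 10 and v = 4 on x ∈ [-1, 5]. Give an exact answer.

138

On [-1, 5], (x**2 + 5*x + 10) - (4) = x**2 + 5*x + 6 is ≥ 0 throughout, so the area is a single integral of |x**2 + 5*x + 6|.
∫[-1,5] (x**2 + 5*x + 6) dx = 138.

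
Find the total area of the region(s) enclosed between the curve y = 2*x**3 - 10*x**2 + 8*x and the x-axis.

The curve meets the x-axis where 2*x**3 - 10*x**2 + 8*x = 0, i.e. 2*x*(x - 4)*(x - 1) = 0, at x = 0, 1, 4.
On [0, 1] the curve lies above the axis; ∫[0,1] (2*x**3 - 10*x**2 + 8*x) dx = 7/6, giving area 7/6.
On [1, 4] the curve lies below the axis; ∫[1,4] (2*x**3 - 10*x**2 + 8*x) dx = -45/2, giving area 45/2.
Total area = 7/6 + 45/2 = 71/3.

71/3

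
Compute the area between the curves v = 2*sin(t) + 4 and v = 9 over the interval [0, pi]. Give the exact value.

On [0, pi], (2*sin(t) + 4) - (9) = 2*sin(t) - 5 is ≤ 0 throughout, so the area is a single integral of |2*sin(t) - 5|.
∫[0,pi] (2*sin(t) - 5) dt = 4 - 5*pi; the area of that piece is -4 + 5*pi.

-4 + 5*pi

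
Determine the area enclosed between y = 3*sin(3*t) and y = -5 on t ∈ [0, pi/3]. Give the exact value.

On [0, pi/3], (3*sin(3*t)) - (-5) = 3*sin(3*t) + 5 is ≥ 0 throughout, so the area is a single integral of |3*sin(3*t) + 5|.
∫[0,pi/3] (3*sin(3*t) + 5) dt = 2 + 5*pi/3.

2 + 5*pi/3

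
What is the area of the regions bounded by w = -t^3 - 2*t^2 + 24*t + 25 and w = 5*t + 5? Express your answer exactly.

Set the curves equal: -t^3 - 2*t^2 + 24*t + 25 = 5*t + 5, so -t^3 - 2*t^2 + 19*t + 20 = 0, which factors as -(t - 4)*(t + 1)*(t + 5) = 0. The curves meet at t = -5, -1, 4.
On [-5, -1], w = 5*t + 5 is on top; that piece has area ∫[-5,-1] (-(-t^3 - 2*t^2 + 19*t + 20)) dt = 224/3.
On [-1, 4], w = -t^3 - 2*t^2 + 24*t + 25 is on top; that piece has area ∫[-1,4] (-t^3 - 2*t^2 + 19*t + 20) dt = 1625/12.
Total enclosed area = 224/3 + 1625/12 = 2521/12.

2521/12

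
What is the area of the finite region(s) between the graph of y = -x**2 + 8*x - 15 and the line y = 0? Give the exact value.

4/3

The curve meets the x-axis where -x**2 + 8*x - 15 = 0, i.e. -(x - 5)*(x - 3) = 0, at x = 3, 5.
On [3, 5] the curve lies above the axis; ∫[3,5] (-x**2 + 8*x - 15) dx = 4/3, giving area 4/3.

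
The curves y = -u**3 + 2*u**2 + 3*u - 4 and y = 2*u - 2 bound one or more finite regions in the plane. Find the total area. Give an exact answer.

37/12

Set the curves equal: -u**3 + 2*u**2 + 3*u - 4 = 2*u - 2, so -u**3 + 2*u**2 + u - 2 = 0, which factors as -(u - 2)*(u - 1)*(u + 1) = 0. The curves meet at u = -1, 1, 2.
On [-1, 1], y = 2*u - 2 is on top; that piece has area ∫[-1,1] (-(-u**3 + 2*u**2 + u - 2)) du = 8/3.
On [1, 2], y = -u**3 + 2*u**2 + 3*u - 4 is on top; that piece has area ∫[1,2] (-u**3 + 2*u**2 + u - 2) du = 5/12.
Total enclosed area = 8/3 + 5/12 = 37/12.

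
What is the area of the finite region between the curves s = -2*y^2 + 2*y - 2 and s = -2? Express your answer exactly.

Both boundary curves give s as a function of y, so integrate with respect to y. Setting them equal: -2*y^2 + 2*y = 0, i.e. -2*y*(y - 1) = 0, so they meet at y = 0, 1.
For y in [0, 1], s = -2*y^2 + 2*y - 2 is on the right; area = ∫[0,1] (-2*y^2 + 2*y) dy = 1/3.

1/3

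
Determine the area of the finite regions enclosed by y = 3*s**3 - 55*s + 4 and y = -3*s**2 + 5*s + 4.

Set the curves equal: 3*s**3 - 55*s + 4 = -3*s**2 + 5*s + 4, so 3*s**3 + 3*s**2 - 60*s = 0, which factors as 3*s*(s - 4)*(s + 5) = 0. The curves meet at s = -5, 0, 4.
On [-5, 0], y = 3*s**3 - 55*s + 4 is on top; that piece has area ∫[-5,0] (3*s**3 + 3*s**2 - 60*s) ds = 1625/4.
On [0, 4], y = -3*s**2 + 5*s + 4 is on top; that piece has area ∫[0,4] (-(3*s**3 + 3*s**2 - 60*s)) ds = 224.
Total enclosed area = 1625/4 + 224 = 2521/4.

2521/4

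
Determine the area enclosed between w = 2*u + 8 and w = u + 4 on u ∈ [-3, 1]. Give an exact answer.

12

On [-3, 1], (2*u + 8) - (u + 4) = u + 4 is ≥ 0 throughout, so the area is a single integral of |u + 4|.
∫[-3,1] (u + 4) du = 12.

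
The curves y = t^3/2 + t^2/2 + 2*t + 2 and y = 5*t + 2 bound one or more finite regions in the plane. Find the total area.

253/24

Set the curves equal: t^3/2 + t^2/2 + 2*t + 2 = 5*t + 2, so t^3/2 + t^2/2 - 3*t = 0, which factors as t*(t - 2)*(t + 3)/2 = 0. The curves meet at t = -3, 0, 2.
On [-3, 0], y = t^3/2 + t^2/2 + 2*t + 2 is on top; that piece has area ∫[-3,0] (t^3/2 + t^2/2 - 3*t) dt = 63/8.
On [0, 2], y = 5*t + 2 is on top; that piece has area ∫[0,2] (-(t^3/2 + t^2/2 - 3*t)) dt = 8/3.
Total enclosed area = 63/8 + 8/3 = 253/24.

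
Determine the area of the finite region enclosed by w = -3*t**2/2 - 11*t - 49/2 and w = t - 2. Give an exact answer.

2

Set the curves equal: -3*t**2/2 - 11*t - 49/2 = t - 2, so -3*t**2/2 - 12*t - 45/2 = 0, which factors as -3*(t + 3)*(t + 5)/2 = 0. The curves meet at t = -5, -3.
On [-5, -3], w = -3*t**2/2 - 11*t - 49/2 is on top; that piece has area ∫[-5,-3] (-3*t**2/2 - 12*t - 45/2) dt = 2.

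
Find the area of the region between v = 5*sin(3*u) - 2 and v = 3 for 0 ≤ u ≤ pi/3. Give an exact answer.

-10/3 + 5*pi/3

On [0, pi/3], (5*sin(3*u) - 2) - (3) = 5*sin(3*u) - 5 is ≤ 0 throughout, so the area is a single integral of |5*sin(3*u) - 5|.
∫[0,pi/3] (5*sin(3*u) - 5) du = 10/3 - 5*pi/3; the area of that piece is -10/3 + 5*pi/3.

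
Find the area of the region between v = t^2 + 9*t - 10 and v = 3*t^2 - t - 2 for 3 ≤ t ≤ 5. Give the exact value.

The difference (t^2 + 9*t - 10) - (3*t^2 - t - 2) = -2*t^2 + 10*t - 8 changes sign at t = 4 inside [3, 5], so split the integral there.
∫[3,4] (-2*t^2 + 10*t - 8) dt = 7/3.
∫[4,5] (-2*t^2 + 10*t - 8) dt = -11/3; the area of that piece is 11/3.
Total area = 7/3 + 11/3 = 6.

6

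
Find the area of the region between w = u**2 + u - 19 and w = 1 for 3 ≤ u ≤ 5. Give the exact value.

The difference (u**2 + u - 19) - (1) = u**2 + u - 20 changes sign at u = 4 inside [3, 5], so split the integral there.
∫[3,4] (u**2 + u - 20) du = -25/6; the area of that piece is 25/6.
∫[4,5] (u**2 + u - 20) du = 29/6.
Total area = 25/6 + 29/6 = 9.

9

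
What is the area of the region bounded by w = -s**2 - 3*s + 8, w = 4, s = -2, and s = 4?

45

The difference (-s**2 - 3*s + 8) - (4) = -s**2 - 3*s + 4 changes sign at s = 1 inside [-2, 4], so split the integral there.
∫[-2,1] (-s**2 - 3*s + 4) ds = 27/2.
∫[1,4] (-s**2 - 3*s + 4) ds = -63/2; the area of that piece is 63/2.
Total area = 27/2 + 63/2 = 45.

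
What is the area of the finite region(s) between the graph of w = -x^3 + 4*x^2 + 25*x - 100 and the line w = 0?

4019/6

The curve meets the x-axis where -x^3 + 4*x^2 + 25*x - 100 = 0, i.e. -(x - 5)*(x - 4)*(x + 5) = 0, at x = -5, 4, 5.
On [-5, 4] the curve lies below the axis; ∫[-5,4] (-x^3 + 4*x^2 + 25*x - 100) dx = -2673/4, giving area 2673/4.
On [4, 5] the curve lies above the axis; ∫[4,5] (-x^3 + 4*x^2 + 25*x - 100) dx = 19/12, giving area 19/12.
Total area = 2673/4 + 19/12 = 4019/6.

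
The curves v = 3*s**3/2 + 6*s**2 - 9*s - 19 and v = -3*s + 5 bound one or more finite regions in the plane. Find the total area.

Set the curves equal: 3*s**3/2 + 6*s**2 - 9*s - 19 = -3*s + 5, so 3*s**3/2 + 6*s**2 - 6*s - 24 = 0, which factors as 3*(s - 2)*(s + 2)*(s + 4)/2 = 0. The curves meet at s = -4, -2, 2.
On [-4, -2], v = 3*s**3/2 + 6*s**2 - 9*s - 19 is on top; that piece has area ∫[-4,-2] (3*s**3/2 + 6*s**2 - 6*s - 24) ds = 10.
On [-2, 2], v = -3*s + 5 is on top; that piece has area ∫[-2,2] (-(3*s**3/2 + 6*s**2 - 6*s - 24)) ds = 64.
Total enclosed area = 10 + 64 = 74.

74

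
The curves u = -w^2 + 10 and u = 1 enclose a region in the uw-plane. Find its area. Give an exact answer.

Both boundary curves give u as a function of w, so integrate with respect to w. Setting them equal: -w^2 + 9 = 0, i.e. -(w - 3)*(w + 3) = 0, so they meet at w = -3, 3.
For w in [-3, 3], u = -w^2 + 10 is on the right; area = ∫[-3,3] (-w^2 + 9) dw = 36.

36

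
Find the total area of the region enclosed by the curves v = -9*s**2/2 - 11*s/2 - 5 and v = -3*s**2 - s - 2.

Set the curves equal: -9*s**2/2 - 11*s/2 - 5 = -3*s**2 - s - 2, so -3*s**2/2 - 9*s/2 - 3 = 0, which factors as -3*(s + 1)*(s + 2)/2 = 0. The curves meet at s = -2, -1.
On [-2, -1], v = -9*s**2/2 - 11*s/2 - 5 is on top; that piece has area ∫[-2,-1] (-3*s**2/2 - 9*s/2 - 3) ds = 1/4.

1/4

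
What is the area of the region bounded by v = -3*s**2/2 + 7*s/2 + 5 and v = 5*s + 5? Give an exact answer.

1/4

Set the curves equal: -3*s**2/2 + 7*s/2 + 5 = 5*s + 5, so -3*s**2/2 - 3*s/2 = 0, which factors as -3*s*(s + 1)/2 = 0. The curves meet at s = -1, 0.
On [-1, 0], v = -3*s**2/2 + 7*s/2 + 5 is on top; that piece has area ∫[-1,0] (-3*s**2/2 - 3*s/2) ds = 1/4.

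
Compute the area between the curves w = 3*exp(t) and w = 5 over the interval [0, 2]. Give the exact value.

The difference (3*exp(t)) - (5) = 3*exp(t) - 5 changes sign at t = log(5/3) inside [0, 2], so split the integral there.
∫[0,log(5/3)] (3*exp(t) - 5) dt = log(243/3125) + 2; the area of that piece is -2 + log(3125/243).
∫[log(5/3),2] (3*exp(t) - 5) dt = -15 - 5*log(3) + 5*log(5) + 3*exp(2).
Total area = (-2 + log(3125/243)) + (-15 - 5*log(3) + 5*log(5) + 3*exp(2)) = -17 - 10*log(3) + 10*log(5) + 3*exp(2).

-17 - 10*log(3) + 10*log(5) + 3*exp(2)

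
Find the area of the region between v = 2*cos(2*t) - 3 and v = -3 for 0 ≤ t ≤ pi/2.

The difference (2*cos(2*t) - 3) - (-3) = 2*cos(2*t) changes sign at t = pi/4 inside [0, pi/2], so split the integral there.
∫[0,pi/4] (2*cos(2*t)) dt = 1.
∫[pi/4,pi/2] (2*cos(2*t)) dt = -1; the area of that piece is 1.
Total area = 1 + 1 = 2.

2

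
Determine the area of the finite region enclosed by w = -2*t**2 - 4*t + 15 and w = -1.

Set the curves equal: -2*t**2 - 4*t + 15 = -1, so -2*t**2 - 4*t + 16 = 0, which factors as -2*(t - 2)*(t + 4) = 0. The curves meet at t = -4, 2.
On [-4, 2], w = -2*t**2 - 4*t + 15 is on top; that piece has area ∫[-4,2] (-2*t**2 - 4*t + 16) dt = 72.

72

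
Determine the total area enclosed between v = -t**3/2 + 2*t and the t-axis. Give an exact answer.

The curve meets the t-axis where -t**3/2 + 2*t = 0, i.e. -t*(t - 2)*(t + 2)/2 = 0, at t = -2, 0, 2.
On [-2, 0] the curve lies below the axis; ∫[-2,0] (-t**3/2 + 2*t) dt = -2, giving area 2.
On [0, 2] the curve lies above the axis; ∫[0,2] (-t**3/2 + 2*t) dt = 2, giving area 2.
Total area = 2 + 2 = 4.

4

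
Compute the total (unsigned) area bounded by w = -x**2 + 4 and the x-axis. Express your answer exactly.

32/3

The curve meets the x-axis where -x**2 + 4 = 0, i.e. -(x - 2)*(x + 2) = 0, at x = -2, 2.
On [-2, 2] the curve lies above the axis; ∫[-2,2] (-x**2 + 4) dx = 32/3, giving area 32/3.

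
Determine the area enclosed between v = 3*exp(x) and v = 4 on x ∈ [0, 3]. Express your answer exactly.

The difference (3*exp(x)) - (4) = 3*exp(x) - 4 changes sign at x = log(4/3) inside [0, 3], so split the integral there.
∫[0,log(4/3)] (3*exp(x) - 4) dx = log(81/256) + 1; the area of that piece is -1 + log(256/81).
∫[log(4/3),3] (3*exp(x) - 4) dx = -16 - 4*log(3) + 8*log(2) + 3*exp(3).
Total area = (-1 + log(256/81)) + (-16 - 4*log(3) + 8*log(2) + 3*exp(3)) = -17 - 8*log(3) + 16*log(2) + 3*exp(3).

-17 - 8*log(3) + 16*log(2) + 3*exp(3)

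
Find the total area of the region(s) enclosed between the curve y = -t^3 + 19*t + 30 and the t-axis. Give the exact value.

The curve meets the t-axis where -t^3 + 19*t + 30 = 0, i.e. -(t - 5)*(t + 2)*(t + 3) = 0, at t = -3, -2, 5.
On [-3, -2] the curve lies below the axis; ∫[-3,-2] (-t^3 + 19*t + 30) dt = -5/4, giving area 5/4.
On [-2, 5] the curve lies above the axis; ∫[-2,5] (-t^3 + 19*t + 30) dt = 1029/4, giving area 1029/4.
Total area = 5/4 + 1029/4 = 517/2.

517/2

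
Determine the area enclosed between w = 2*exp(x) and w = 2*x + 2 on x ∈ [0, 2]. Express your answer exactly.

-10 + 2*exp(2)

On [0, 2], (2*exp(x)) - (2*x + 2) = -2*x + 2*exp(x) - 2 is ≥ 0 throughout, so the area is a single integral of |-2*x + 2*exp(x) - 2|.
∫[0,2] (-2*x + 2*exp(x) - 2) dx = -10 + 2*exp(2).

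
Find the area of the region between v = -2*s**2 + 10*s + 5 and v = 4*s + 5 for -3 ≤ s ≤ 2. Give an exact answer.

The difference (-2*s**2 + 10*s + 5) - (4*s + 5) = -2*s**2 + 6*s changes sign at s = 0 inside [-3, 2], so split the integral there.
∫[-3,0] (-2*s**2 + 6*s) ds = -45; the area of that piece is 45.
∫[0,2] (-2*s**2 + 6*s) ds = 20/3.
Total area = 45 + 20/3 = 155/3.

155/3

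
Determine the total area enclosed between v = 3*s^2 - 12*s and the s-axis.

The curve meets the s-axis where 3*s^2 - 12*s = 0, i.e. 3*s*(s - 4) = 0, at s = 0, 4.
On [0, 4] the curve lies below the axis; ∫[0,4] (3*s^2 - 12*s) ds = -32, giving area 32.

32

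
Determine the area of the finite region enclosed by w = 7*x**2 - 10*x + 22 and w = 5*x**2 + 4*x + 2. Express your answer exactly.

9

Set the curves equal: 7*x**2 - 10*x + 22 = 5*x**2 + 4*x + 2, so 2*x**2 - 14*x + 20 = 0, which factors as 2*(x - 5)*(x - 2) = 0. The curves meet at x = 2, 5.
On [2, 5], w = 5*x**2 + 4*x + 2 is on top; that piece has area ∫[2,5] (-(2*x**2 - 14*x + 20)) dx = 9.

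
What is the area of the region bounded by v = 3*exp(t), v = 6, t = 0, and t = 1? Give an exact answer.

-15 + 3*exp(1) + 12*log(2)

The difference (3*exp(t)) - (6) = 3*exp(t) - 6 changes sign at t = log(2) inside [0, 1], so split the integral there.
∫[0,log(2)] (3*exp(t) - 6) dt = 3 - log(64); the area of that piece is -3 + log(64).
∫[log(2),1] (3*exp(t) - 6) dt = -12 + 6*log(2) + 3*exp(1).
Total area = (-3 + log(64)) + (-12 + 6*log(2) + 3*exp(1)) = -15 + 3*exp(1) + 12*log(2).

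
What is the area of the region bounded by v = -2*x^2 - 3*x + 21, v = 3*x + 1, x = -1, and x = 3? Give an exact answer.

158/3

The difference (-2*x^2 - 3*x + 21) - (3*x + 1) = -2*x^2 - 6*x + 20 changes sign at x = 2 inside [-1, 3], so split the integral there.
∫[-1,2] (-2*x^2 - 6*x + 20) dx = 45.
∫[2,3] (-2*x^2 - 6*x + 20) dx = -23/3; the area of that piece is 23/3.
Total area = 45 + 23/3 = 158/3.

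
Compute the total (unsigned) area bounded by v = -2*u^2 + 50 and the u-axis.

1000/3

The curve meets the u-axis where -2*u^2 + 50 = 0, i.e. -2*(u - 5)*(u + 5) = 0, at u = -5, 5.
On [-5, 5] the curve lies above the axis; ∫[-5,5] (-2*u^2 + 50) du = 1000/3, giving area 1000/3.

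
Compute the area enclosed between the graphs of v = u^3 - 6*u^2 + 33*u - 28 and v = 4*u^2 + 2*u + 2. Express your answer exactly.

37/12

Set the curves equal: u^3 - 6*u^2 + 33*u - 28 = 4*u^2 + 2*u + 2, so u^3 - 10*u^2 + 31*u - 30 = 0, which factors as (u - 5)*(u - 3)*(u - 2) = 0. The curves meet at u = 2, 3, 5.
On [2, 3], v = u^3 - 6*u^2 + 33*u - 28 is on top; that piece has area ∫[2,3] (u^3 - 10*u^2 + 31*u - 30) du = 5/12.
On [3, 5], v = 4*u^2 + 2*u + 2 is on top; that piece has area ∫[3,5] (-(u^3 - 10*u^2 + 31*u - 30)) du = 8/3.
Total enclosed area = 5/12 + 8/3 = 37/12.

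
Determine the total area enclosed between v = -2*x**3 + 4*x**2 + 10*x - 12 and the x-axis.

The curve meets the x-axis where -2*x**3 + 4*x**2 + 10*x - 12 = 0, i.e. -2*(x - 3)*(x - 1)*(x + 2) = 0, at x = -2, 1, 3.
On [-2, 1] the curve lies below the axis; ∫[-2,1] (-2*x**3 + 4*x**2 + 10*x - 12) dx = -63/2, giving area 63/2.
On [1, 3] the curve lies above the axis; ∫[1,3] (-2*x**3 + 4*x**2 + 10*x - 12) dx = 32/3, giving area 32/3.
Total area = 63/2 + 32/3 = 253/6.

253/6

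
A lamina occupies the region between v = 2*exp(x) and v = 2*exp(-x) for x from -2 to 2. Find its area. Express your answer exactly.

-8 + 4*exp(-2) + 4*exp(2)

The difference (2*exp(x)) - (2*exp(-x)) = 2*exp(x) - 2*exp(-x) changes sign at x = 0 inside [-2, 2], so split the integral there.
∫[-2,0] (2*exp(x) - 2*exp(-x)) dx = -2*exp(2) - 2*exp(-2) + 4; the area of that piece is -4 + 2*exp(-2) + 2*exp(2).
∫[0,2] (2*exp(x) - 2*exp(-x)) dx = -4 + 2*exp(-2) + 2*exp(2).
Total area = (-4 + 2*exp(-2) + 2*exp(2)) + (-4 + 2*exp(-2) + 2*exp(2)) = -8 + 4*exp(-2) + 4*exp(2).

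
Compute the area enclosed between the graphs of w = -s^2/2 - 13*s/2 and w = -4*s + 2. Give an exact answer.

9/4

Set the curves equal: -s^2/2 - 13*s/2 = -4*s + 2, so -s^2/2 - 5*s/2 - 2 = 0, which factors as -(s + 1)*(s + 4)/2 = 0. The curves meet at s = -4, -1.
On [-4, -1], w = -s^2/2 - 13*s/2 is on top; that piece has area ∫[-4,-1] (-s^2/2 - 5*s/2 - 2) ds = 9/4.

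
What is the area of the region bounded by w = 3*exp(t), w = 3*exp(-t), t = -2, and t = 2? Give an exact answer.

-12 + 6*exp(-2) + 6*exp(2)

The difference (3*exp(t)) - (3*exp(-t)) = 3*exp(t) - 3*exp(-t) changes sign at t = 0 inside [-2, 2], so split the integral there.
∫[-2,0] (3*exp(t) - 3*exp(-t)) dt = -3*exp(2) - 3*exp(-2) + 6; the area of that piece is -6 + 3*exp(-2) + 3*exp(2).
∫[0,2] (3*exp(t) - 3*exp(-t)) dt = -6 + 3*exp(-2) + 3*exp(2).
Total area = (-6 + 3*exp(-2) + 3*exp(2)) + (-6 + 3*exp(-2) + 3*exp(2)) = -12 + 6*exp(-2) + 6*exp(2).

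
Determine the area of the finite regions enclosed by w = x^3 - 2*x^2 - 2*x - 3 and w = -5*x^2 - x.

Set the curves equal: x^3 - 2*x^2 - 2*x - 3 = -5*x^2 - x, so x^3 + 3*x^2 - x - 3 = 0, which factors as (x - 1)*(x + 1)*(x + 3) = 0. The curves meet at x = -3, -1, 1.
On [-3, -1], w = x^3 - 2*x^2 - 2*x - 3 is on top; that piece has area ∫[-3,-1] (x^3 + 3*x^2 - x - 3) dx = 4.
On [-1, 1], w = -5*x^2 - x is on top; that piece has area ∫[-1,1] (-(x^3 + 3*x^2 - x - 3)) dx = 4.
Total enclosed area = 4 + 4 = 8.

8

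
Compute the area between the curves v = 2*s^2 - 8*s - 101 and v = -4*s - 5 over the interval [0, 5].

1340/3

On [0, 5], (2*s^2 - 8*s - 101) - (-4*s - 5) = 2*s^2 - 4*s - 96 is ≤ 0 throughout, so the area is a single integral of |2*s^2 - 4*s - 96|.
∫[0,5] (2*s^2 - 4*s - 96) ds = -1340/3; the area of that piece is 1340/3.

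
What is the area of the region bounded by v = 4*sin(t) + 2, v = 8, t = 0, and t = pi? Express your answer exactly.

-8 + 6*pi

On [0, pi], (4*sin(t) + 2) - (8) = 4*sin(t) - 6 is ≤ 0 throughout, so the area is a single integral of |4*sin(t) - 6|.
∫[0,pi] (4*sin(t) - 6) dt = 8 - 6*pi; the area of that piece is -8 + 6*pi.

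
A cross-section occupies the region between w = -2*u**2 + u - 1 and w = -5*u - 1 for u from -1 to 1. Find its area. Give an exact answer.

The difference (-2*u**2 + u - 1) - (-5*u - 1) = -2*u**2 + 6*u changes sign at u = 0 inside [-1, 1], so split the integral there.
∫[-1,0] (-2*u**2 + 6*u) du = -11/3; the area of that piece is 11/3.
∫[0,1] (-2*u**2 + 6*u) du = 7/3.
Total area = 11/3 + 7/3 = 6.

6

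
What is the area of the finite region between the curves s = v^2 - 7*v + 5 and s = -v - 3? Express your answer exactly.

Both boundary curves give s as a function of v, so integrate with respect to v. Setting them equal: v^2 - 6*v + 8 = 0, i.e. (v - 4)*(v - 2) = 0, so they meet at v = 2, 4.
For v in [2, 4], s = v^2 - 7*v + 5 is on the left; area = ∫[2,4] (-(v^2 - 6*v + 8)) dv = 4/3.

4/3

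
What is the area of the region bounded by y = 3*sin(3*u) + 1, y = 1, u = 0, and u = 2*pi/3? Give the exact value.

The difference (3*sin(3*u) + 1) - (1) = 3*sin(3*u) changes sign at u = pi/3 inside [0, 2*pi/3], so split the integral there.
∫[0,pi/3] (3*sin(3*u)) du = 2.
∫[pi/3,2*pi/3] (3*sin(3*u)) du = -2; the area of that piece is 2.
Total area = 2 + 2 = 4.

4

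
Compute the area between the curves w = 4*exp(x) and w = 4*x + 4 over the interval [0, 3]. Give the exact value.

On [0, 3], (4*exp(x)) - (4*x + 4) = -4*x + 4*exp(x) - 4 is ≥ 0 throughout, so the area is a single integral of |-4*x + 4*exp(x) - 4|.
∫[0,3] (-4*x + 4*exp(x) - 4) dx = -34 + 4*exp(3).

-34 + 4*exp(3)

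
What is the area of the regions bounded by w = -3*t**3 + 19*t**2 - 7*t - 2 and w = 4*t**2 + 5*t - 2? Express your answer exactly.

71/2

Set the curves equal: -3*t**3 + 19*t**2 - 7*t - 2 = 4*t**2 + 5*t - 2, so -3*t**3 + 15*t**2 - 12*t = 0, which factors as -3*t*(t - 4)*(t - 1) = 0. The curves meet at t = 0, 1, 4.
On [0, 1], w = 4*t**2 + 5*t - 2 is on top; that piece has area ∫[0,1] (-(-3*t**3 + 15*t**2 - 12*t)) dt = 7/4.
On [1, 4], w = -3*t**3 + 19*t**2 - 7*t - 2 is on top; that piece has area ∫[1,4] (-3*t**3 + 15*t**2 - 12*t) dt = 135/4.
Total enclosed area = 7/4 + 135/4 = 71/2.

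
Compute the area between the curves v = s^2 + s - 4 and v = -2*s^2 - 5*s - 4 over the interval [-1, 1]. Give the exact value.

The difference (s^2 + s - 4) - (-2*s^2 - 5*s - 4) = 3*s^2 + 6*s changes sign at s = 0 inside [-1, 1], so split the integral there.
∫[-1,0] (3*s^2 + 6*s) ds = -2; the area of that piece is 2.
∫[0,1] (3*s^2 + 6*s) ds = 4.
Total area = 2 + 4 = 6.

6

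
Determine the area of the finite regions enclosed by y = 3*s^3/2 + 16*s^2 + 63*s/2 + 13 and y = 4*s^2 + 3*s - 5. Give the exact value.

Set the curves equal: 3*s^3/2 + 16*s^2 + 63*s/2 + 13 = 4*s^2 + 3*s - 5, so 3*s^3/2 + 12*s^2 + 57*s/2 + 18 = 0, which factors as 3*(s + 1)*(s + 3)*(s + 4)/2 = 0. The curves meet at s = -4, -3, -1.
On [-4, -3], y = 3*s^3/2 + 16*s^2 + 63*s/2 + 13 is on top; that piece has area ∫[-4,-3] (3*s^3/2 + 12*s^2 + 57*s/2 + 18) ds = 5/8.
On [-3, -1], y = 4*s^2 + 3*s - 5 is on top; that piece has area ∫[-3,-1] (-(3*s^3/2 + 12*s^2 + 57*s/2 + 18)) ds = 4.
Total enclosed area = 5/8 + 4 = 37/8.

37/8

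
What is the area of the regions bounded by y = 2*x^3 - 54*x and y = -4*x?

Set the curves equal: 2*x^3 - 54*x = -4*x, so 2*x^3 - 50*x = 0, which factors as 2*x*(x - 5)*(x + 5) = 0. The curves meet at x = -5, 0, 5.
On [-5, 0], y = 2*x^3 - 54*x is on top; that piece has area ∫[-5,0] (2*x^3 - 50*x) dx = 625/2.
On [0, 5], y = -4*x is on top; that piece has area ∫[0,5] (-(2*x^3 - 50*x)) dx = 625/2.
Total enclosed area = 625/2 + 625/2 = 625.

625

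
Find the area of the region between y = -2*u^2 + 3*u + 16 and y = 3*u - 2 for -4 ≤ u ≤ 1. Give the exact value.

60

The difference (-2*u^2 + 3*u + 16) - (3*u - 2) = -2*u^2 + 18 changes sign at u = -3 inside [-4, 1], so split the integral there.
∫[-4,-3] (-2*u^2 + 18) du = -20/3; the area of that piece is 20/3.
∫[-3,1] (-2*u^2 + 18) du = 160/3.
Total area = 20/3 + 160/3 = 60.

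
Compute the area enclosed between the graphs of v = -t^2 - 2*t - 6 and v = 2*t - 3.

4/3

Set the curves equal: -t^2 - 2*t - 6 = 2*t - 3, so -t^2 - 4*t - 3 = 0, which factors as -(t + 1)*(t + 3) = 0. The curves meet at t = -3, -1.
On [-3, -1], v = -t^2 - 2*t - 6 is on top; that piece has area ∫[-3,-1] (-t^2 - 4*t - 3) dt = 4/3.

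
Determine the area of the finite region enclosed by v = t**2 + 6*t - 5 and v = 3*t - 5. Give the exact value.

Set the curves equal: t**2 + 6*t - 5 = 3*t - 5, so t**2 + 3*t = 0, which factors as t*(t + 3) = 0. The curves meet at t = -3, 0.
On [-3, 0], v = 3*t - 5 is on top; that piece has area ∫[-3,0] (-(t**2 + 3*t)) dt = 9/2.

9/2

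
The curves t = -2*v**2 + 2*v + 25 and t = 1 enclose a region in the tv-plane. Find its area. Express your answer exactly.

343/3

Both boundary curves give t as a function of v, so integrate with respect to v. Setting them equal: -2*v**2 + 2*v + 24 = 0, i.e. -2*(v - 4)*(v + 3) = 0, so they meet at v = -3, 4.
For v in [-3, 4], t = -2*v**2 + 2*v + 25 is on the right; area = ∫[-3,4] (-2*v**2 + 2*v + 24) dv = 343/3.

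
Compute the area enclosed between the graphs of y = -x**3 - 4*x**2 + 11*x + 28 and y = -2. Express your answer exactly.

863/6

Set the curves equal: -x**3 - 4*x**2 + 11*x + 28 = -2, so -x**3 - 4*x**2 + 11*x + 30 = 0, which factors as -(x - 3)*(x + 2)*(x + 5) = 0. The curves meet at x = -5, -2, 3.
On [-5, -2], y = -2 is on top; that piece has area ∫[-5,-2] (-(-x**3 - 4*x**2 + 11*x + 30)) dx = 117/4.
On [-2, 3], y = -x**3 - 4*x**2 + 11*x + 28 is on top; that piece has area ∫[-2,3] (-x**3 - 4*x**2 + 11*x + 30) dx = 1375/12.
Total enclosed area = 117/4 + 1375/12 = 863/6.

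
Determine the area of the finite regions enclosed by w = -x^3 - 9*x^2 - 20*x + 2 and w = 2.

Set the curves equal: -x^3 - 9*x^2 - 20*x + 2 = 2, so -x^3 - 9*x^2 - 20*x = 0, which factors as -x*(x + 4)*(x + 5) = 0. The curves meet at x = -5, -4, 0.
On [-5, -4], w = 2 is on top; that piece has area ∫[-5,-4] (-(-x^3 - 9*x^2 - 20*x)) dx = 3/4.
On [-4, 0], w = -x^3 - 9*x^2 - 20*x + 2 is on top; that piece has area ∫[-4,0] (-x^3 - 9*x^2 - 20*x) dx = 32.
Total enclosed area = 3/4 + 32 = 131/4.

131/4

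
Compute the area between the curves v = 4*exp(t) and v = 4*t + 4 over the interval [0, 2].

-20 + 4*exp(2)

On [0, 2], (4*exp(t)) - (4*t + 4) = -4*t + 4*exp(t) - 4 is ≥ 0 throughout, so the area is a single integral of |-4*t + 4*exp(t) - 4|.
∫[0,2] (-4*t + 4*exp(t) - 4) dt = -20 + 4*exp(2).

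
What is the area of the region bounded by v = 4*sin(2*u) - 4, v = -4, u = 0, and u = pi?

8

The difference (4*sin(2*u) - 4) - (-4) = 4*sin(2*u) changes sign at u = pi/2 inside [0, pi], so split the integral there.
∫[0,pi/2] (4*sin(2*u)) du = 4.
∫[pi/2,pi] (4*sin(2*u)) du = -4; the area of that piece is 4.
Total area = 4 + 4 = 8.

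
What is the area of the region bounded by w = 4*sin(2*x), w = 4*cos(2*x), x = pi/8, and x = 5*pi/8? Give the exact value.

On [pi/8, 5*pi/8], (4*sin(2*x)) - (4*cos(2*x)) = 4*sin(2*x) - 4*cos(2*x) is ≥ 0 throughout, so the area is a single integral of |4*sin(2*x) - 4*cos(2*x)|.
∫[pi/8,5*pi/8] (4*sin(2*x) - 4*cos(2*x)) dx = 4*sqrt(2).

4*sqrt(2)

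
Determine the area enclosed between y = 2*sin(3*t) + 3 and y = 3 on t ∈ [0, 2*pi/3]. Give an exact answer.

The difference (2*sin(3*t) + 3) - (3) = 2*sin(3*t) changes sign at t = pi/3 inside [0, 2*pi/3], so split the integral there.
∫[0,pi/3] (2*sin(3*t)) dt = 4/3.
∫[pi/3,2*pi/3] (2*sin(3*t)) dt = -4/3; the area of that piece is 4/3.
Total area = 4/3 + 4/3 = 8/3.

8/3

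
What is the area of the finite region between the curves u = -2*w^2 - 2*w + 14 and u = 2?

Both boundary curves give u as a function of w, so integrate with respect to w. Setting them equal: -2*w^2 - 2*w + 12 = 0, i.e. -2*(w - 2)*(w + 3) = 0, so they meet at w = -3, 2.
For w in [-3, 2], u = -2*w^2 - 2*w + 14 is on the right; area = ∫[-3,2] (-2*w^2 - 2*w + 12) dw = 125/3.

125/3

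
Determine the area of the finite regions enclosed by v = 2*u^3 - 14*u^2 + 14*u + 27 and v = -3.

296/3

Set the curves equal: 2*u^3 - 14*u^2 + 14*u + 27 = -3, so 2*u^3 - 14*u^2 + 14*u + 30 = 0, which factors as 2*(u - 5)*(u - 3)*(u + 1) = 0. The curves meet at u = -1, 3, 5.
On [-1, 3], v = 2*u^3 - 14*u^2 + 14*u + 27 is on top; that piece has area ∫[-1,3] (2*u^3 - 14*u^2 + 14*u + 30) du = 256/3.
On [3, 5], v = -3 is on top; that piece has area ∫[3,5] (-(2*u^3 - 14*u^2 + 14*u + 30)) du = 40/3.
Total enclosed area = 256/3 + 40/3 = 296/3.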